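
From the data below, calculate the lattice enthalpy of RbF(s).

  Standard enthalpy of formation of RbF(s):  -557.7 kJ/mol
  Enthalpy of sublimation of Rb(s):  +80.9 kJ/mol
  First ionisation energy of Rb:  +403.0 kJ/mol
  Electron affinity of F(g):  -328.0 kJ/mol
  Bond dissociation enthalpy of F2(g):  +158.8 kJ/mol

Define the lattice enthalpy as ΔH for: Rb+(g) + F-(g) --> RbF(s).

U = -793.0 kJ/mol

ΔHf° = 1·ΔHsub + 1·(ΣIE) + 1/2·D(F2) + 1·EA + U
-557.7 = 1·(+80.9) + 1·(+403.0) + 1/2·(+158.8) + 1·(-328.0) + U
U = -557.7 − (+235.3) = -793.0 kJ/mol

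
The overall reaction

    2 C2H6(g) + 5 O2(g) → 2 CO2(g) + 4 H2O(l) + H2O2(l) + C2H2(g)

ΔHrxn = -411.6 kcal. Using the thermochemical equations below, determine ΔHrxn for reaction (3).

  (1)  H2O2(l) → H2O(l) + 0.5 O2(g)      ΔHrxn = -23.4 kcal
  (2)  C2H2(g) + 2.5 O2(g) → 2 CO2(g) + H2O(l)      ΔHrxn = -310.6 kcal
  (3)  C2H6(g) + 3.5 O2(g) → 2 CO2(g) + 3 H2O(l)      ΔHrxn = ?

(1) reversed (H2O2(l) must end up as a product): +23.4 kcal
(2) reversed (C2H2(g) must end up as a product): +310.6 kcal
(3) × 2 (×2 to match 2 C2H6(g) in the target): contributes 2·x
-411.6 = (+23.4) + (+310.6) + 2·x
x = (-411.6 − (+334.0)) / (2) = -372.8 kcal

ΔHrxn = -372.8 kcal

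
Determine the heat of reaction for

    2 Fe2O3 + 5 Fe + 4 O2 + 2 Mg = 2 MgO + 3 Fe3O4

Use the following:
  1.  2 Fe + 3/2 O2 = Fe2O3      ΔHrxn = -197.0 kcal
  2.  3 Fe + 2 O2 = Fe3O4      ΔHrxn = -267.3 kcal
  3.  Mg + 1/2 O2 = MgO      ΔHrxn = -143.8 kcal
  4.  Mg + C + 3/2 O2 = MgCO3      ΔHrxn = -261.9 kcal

ΔHrxn = -695.5 kcal

eq. 1 reversed and × 2 (Fe2O3 must end up as a reactant; ×2 to match 2 Fe2O3 in the target): (-2)·(-197.0) = +394.0 kcal
eq. 2 × 3 (scale by 3 for the 3 Fe3O4): (3)·(-267.3) = -801.9 kcal
eq. 3 × 2 (scale by 2 for the 2 MgO): (2)·(-143.8) = -287.6 kcal
eq. 4: not needed (MgCO3 appears nowhere else).
Combining the equations, ΔHrxn = (-2)·(-197.0) + (3)·(-267.3) + (2)·(-143.8) = -695.5 kcal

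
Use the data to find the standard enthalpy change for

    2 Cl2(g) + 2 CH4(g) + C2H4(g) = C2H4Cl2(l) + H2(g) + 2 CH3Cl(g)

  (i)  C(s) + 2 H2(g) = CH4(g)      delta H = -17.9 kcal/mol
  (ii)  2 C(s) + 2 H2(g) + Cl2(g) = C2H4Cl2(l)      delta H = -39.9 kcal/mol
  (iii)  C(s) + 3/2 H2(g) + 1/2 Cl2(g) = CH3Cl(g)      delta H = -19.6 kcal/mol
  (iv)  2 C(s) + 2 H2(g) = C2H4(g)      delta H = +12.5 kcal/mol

(i) reversed and × 2: (-2)·(-17.9) = +35.8 kcal/mol
(ii) as written: -39.9 kcal/mol
(iii) × 2: (2)·(-19.6) = -39.2 kcal/mol
(iv) reversed: -12.5 kcal/mol
delta H = (-2)·(-17.9) + (1)·(-39.9) + (2)·(-19.6) + (-1)·(+12.5) = -55.8 kcal/mol

delta H = -55.8 kcal/mol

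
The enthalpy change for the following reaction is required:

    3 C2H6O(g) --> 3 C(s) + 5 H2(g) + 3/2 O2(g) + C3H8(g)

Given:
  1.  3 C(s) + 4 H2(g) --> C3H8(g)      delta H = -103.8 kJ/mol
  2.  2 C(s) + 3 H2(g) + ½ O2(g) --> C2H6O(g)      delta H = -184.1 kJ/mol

eq. 1 as written: -103.8 kJ/mol
eq. 2 reversed and × 3: (-3)·(-184.1) = +552.3 kJ/mol
delta H = (-103.8) + (+552.3) = 448.5 kJ/mol

delta H = 448.5 kJ/mol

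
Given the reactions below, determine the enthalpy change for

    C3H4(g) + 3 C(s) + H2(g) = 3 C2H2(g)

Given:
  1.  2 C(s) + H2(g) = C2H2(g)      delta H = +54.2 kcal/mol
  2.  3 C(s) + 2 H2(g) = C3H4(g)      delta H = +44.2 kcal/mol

delta H = 118.4 kcal/mol

eq. 1 × 3: (3)·(+54.2) = +162.6 kcal/mol
eq. 2 reversed: -44.2 kcal/mol
delta H = (+162.6) + (-44.2) = 118.4 kcal/mol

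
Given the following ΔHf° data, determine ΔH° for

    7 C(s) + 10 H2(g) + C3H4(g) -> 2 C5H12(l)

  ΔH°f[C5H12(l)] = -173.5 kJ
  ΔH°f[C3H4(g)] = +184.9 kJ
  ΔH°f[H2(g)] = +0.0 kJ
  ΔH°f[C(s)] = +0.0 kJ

Products: 2·(-173.5) = -347.0
Reactants: 7·(+0.0) + 10·(+0.0) + 1·(+184.9) = +184.9
ΔH° = (-347.0) − (+184.9) = -531.9 kJ

ΔH° = -531.9 kJ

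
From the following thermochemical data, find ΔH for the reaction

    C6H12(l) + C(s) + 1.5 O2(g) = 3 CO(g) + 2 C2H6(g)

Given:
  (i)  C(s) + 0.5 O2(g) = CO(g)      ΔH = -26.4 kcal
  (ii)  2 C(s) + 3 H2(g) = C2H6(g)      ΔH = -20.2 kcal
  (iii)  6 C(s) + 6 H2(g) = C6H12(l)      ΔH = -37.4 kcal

ΔH = -82.2 kcal

(i) × 3: (3)·(-26.4) = -79.2 kcal
(ii) × 2: (2)·(-20.2) = -40.4 kcal
(iii) reversed: +37.4 kcal
ΔH = (3)·(-26.4) + (2)·(-20.2) + (-1)·(-37.4) = -82.2 kcal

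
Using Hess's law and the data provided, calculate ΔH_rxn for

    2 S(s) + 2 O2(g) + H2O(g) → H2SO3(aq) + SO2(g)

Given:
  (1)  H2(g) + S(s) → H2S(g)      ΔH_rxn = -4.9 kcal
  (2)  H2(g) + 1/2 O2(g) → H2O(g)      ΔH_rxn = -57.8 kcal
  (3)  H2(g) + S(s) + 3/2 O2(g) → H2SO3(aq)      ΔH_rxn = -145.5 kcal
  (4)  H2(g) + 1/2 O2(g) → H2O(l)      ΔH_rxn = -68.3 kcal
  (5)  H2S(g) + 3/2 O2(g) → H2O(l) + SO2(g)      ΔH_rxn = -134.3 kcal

ΔH_rxn = -158.6 kcal

(1) as written: -4.9 kcal
(2) reversed (reverse to put H2O(g) on the reactant side): +57.8 kcal
(3) as written (H2SO3(aq) already on the product side): -145.5 kcal
(4) reversed: +68.3 kcal
(5) as written (SO2(g) already on the product side): -134.3 kcal
By Hess's law, ΔH_rxn = (1)·(-4.9) + (-1)·(-57.8) + (1)·(-145.5) + (-1)·(-68.3) + (1)·(-134.3) = -158.6 kcal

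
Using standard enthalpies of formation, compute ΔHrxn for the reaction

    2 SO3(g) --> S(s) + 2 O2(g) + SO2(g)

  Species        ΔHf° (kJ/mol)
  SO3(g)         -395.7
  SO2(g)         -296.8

ΔHrxn = 494.6 kJ/mol

ΔH°rxn = Σ nΔHf°(products) − Σ nΔHf°(reactants).
Products: 1·(+0.0) + 2·(+0.0) + 1·(-296.8) = -296.8
Reactants: 2·(-395.7) = -791.4
ΔHrxn = (-296.8) − (-791.4) = 494.6 kJ/mol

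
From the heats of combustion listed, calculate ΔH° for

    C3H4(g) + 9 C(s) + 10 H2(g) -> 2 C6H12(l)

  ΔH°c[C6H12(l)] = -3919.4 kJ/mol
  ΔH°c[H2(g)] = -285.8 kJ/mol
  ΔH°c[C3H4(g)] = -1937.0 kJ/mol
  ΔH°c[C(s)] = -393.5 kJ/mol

ΔH° = -497.7 kJ/mol

Using ΔH = Σ nΔHc°(reactants) − Σ nΔHc°(products):
= [1·(-1937.0) + 9·(-393.5) + 10·(-285.8)] − [2·(-3919.4)]
= -497.7 kJ/mol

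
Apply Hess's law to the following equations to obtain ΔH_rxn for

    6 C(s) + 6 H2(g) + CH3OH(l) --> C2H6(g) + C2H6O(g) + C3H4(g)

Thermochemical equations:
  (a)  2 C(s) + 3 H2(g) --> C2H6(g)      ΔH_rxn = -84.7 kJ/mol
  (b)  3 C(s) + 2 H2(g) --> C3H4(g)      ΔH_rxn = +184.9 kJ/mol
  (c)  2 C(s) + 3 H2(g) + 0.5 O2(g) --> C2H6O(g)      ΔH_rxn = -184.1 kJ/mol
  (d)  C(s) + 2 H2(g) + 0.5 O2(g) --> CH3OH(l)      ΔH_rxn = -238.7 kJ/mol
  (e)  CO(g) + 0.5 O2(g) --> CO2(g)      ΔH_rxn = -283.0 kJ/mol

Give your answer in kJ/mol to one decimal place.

(a) as written: -84.7 kJ/mol
(b) as written: +184.9 kJ/mol
(c) as written: -184.1 kJ/mol
(d) reversed: +238.7 kJ/mol
(e): not needed.
ΔH_rxn = (-84.7) + (+184.9) + (-184.1) + (+238.7) = 154.8 kJ/mol

ΔH_rxn = 154.8 kJ/mol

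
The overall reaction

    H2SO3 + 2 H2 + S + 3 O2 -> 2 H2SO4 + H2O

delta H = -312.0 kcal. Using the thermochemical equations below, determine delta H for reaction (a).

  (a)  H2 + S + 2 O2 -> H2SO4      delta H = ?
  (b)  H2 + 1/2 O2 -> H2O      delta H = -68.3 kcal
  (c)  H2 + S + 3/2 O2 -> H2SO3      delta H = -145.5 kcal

delta H = -194.6 kcal

(a) × 2: contributes 2·x
(b) as written: -68.3 kcal
(c) reversed: +145.5 kcal
-312.0 = (-68.3) + (+145.5) + 2·x
x = (-312.0 − (+77.2)) / (2) = -194.6 kcal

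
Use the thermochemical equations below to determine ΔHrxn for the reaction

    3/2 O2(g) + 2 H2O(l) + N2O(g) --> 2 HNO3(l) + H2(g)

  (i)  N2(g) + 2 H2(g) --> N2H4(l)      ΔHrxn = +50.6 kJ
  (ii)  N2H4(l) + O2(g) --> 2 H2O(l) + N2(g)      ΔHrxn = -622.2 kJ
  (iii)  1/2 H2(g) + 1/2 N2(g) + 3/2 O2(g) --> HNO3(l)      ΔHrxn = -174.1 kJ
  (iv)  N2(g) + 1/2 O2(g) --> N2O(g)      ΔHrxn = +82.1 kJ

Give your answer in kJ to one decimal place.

(i) reversed: -50.6 kJ
(ii) reversed: +622.2 kJ
(iii) × 2: (2)·(-174.1) = -348.2 kJ
(iv) reversed: -82.1 kJ
ΔHrxn = (-1)·(+50.6) + (-1)·(-622.2) + (2)·(-174.1) + (-1)·(+82.1) = 141.3 kJ

ΔHrxn = 141.3 kJ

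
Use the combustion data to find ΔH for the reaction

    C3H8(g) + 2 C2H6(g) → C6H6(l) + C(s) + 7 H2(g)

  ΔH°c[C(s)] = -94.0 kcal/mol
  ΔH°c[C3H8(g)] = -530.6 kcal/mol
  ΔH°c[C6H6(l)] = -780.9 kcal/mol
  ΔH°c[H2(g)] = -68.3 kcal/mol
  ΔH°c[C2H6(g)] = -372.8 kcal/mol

ΔH = 76.8 kcal/mol

Using ΔH = Σ nΔHc°(reactants) − Σ nΔHc°(products):
= [1·(-530.6) + 2·(-372.8)] − [1·(-780.9) + 1·(-94.0) + 7·(-68.3)]
= 76.8 kcal/mol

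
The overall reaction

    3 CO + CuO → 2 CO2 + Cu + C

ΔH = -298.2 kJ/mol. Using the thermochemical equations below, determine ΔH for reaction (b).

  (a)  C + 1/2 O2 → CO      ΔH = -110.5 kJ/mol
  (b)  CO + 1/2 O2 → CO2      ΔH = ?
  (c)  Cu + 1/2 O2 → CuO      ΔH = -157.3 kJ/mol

(a) reversed (reverse to put C on the product side): +110.5 kJ/mol
(b) × 2 (×2 to match 2 CO2 in the target): contributes 2·x
(c) reversed (reverse to put CuO on the reactant side): +157.3 kJ/mol
-298.2 = (+110.5) + (+157.3) + 2·x
x = (-298.2 − (+267.8)) / (2) = -283.0 kJ/mol

ΔH = -283.0 kJ/mol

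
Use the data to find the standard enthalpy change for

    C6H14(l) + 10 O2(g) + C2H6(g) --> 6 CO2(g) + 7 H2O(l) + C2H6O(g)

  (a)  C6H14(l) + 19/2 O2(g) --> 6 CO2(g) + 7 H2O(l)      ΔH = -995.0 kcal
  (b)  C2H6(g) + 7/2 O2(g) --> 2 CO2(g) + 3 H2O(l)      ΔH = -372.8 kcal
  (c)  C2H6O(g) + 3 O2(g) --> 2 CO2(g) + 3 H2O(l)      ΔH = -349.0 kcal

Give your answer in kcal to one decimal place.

ΔH = -1018.8 kcal

(a) as written: -995.0 kcal
(b) as written: -372.8 kcal
(c) reversed: +349.0 kcal
Since enthalpy is a state function, ΔH = (1)·(-995.0) + (1)·(-372.8) + (-1)·(-349.0) = -1018.8 kcal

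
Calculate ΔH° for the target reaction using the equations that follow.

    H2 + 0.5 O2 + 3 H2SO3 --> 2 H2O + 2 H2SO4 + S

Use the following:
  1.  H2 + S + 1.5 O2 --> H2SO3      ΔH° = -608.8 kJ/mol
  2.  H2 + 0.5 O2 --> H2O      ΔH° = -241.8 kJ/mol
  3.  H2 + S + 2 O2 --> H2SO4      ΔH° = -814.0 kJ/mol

eq. 1 reversed and × 3 (reverse to put H2SO3 on the reactant side; ×3 to match 3 H2SO3 in the target): (-3)·(-608.8) = +1826.4 kJ/mol
eq. 2 × 2 (×2 to match 2 H2O in the target): (2)·(-241.8) = -483.6 kJ/mol
eq. 3 × 2 (scale by 2 for the 2 H2SO4): (2)·(-814.0) = -1628.0 kJ/mol
ΔH° = (+1826.4) + (-483.6) + (-1628.0) = -285.2 kJ/mol

ΔH° = -285.2 kJ/mol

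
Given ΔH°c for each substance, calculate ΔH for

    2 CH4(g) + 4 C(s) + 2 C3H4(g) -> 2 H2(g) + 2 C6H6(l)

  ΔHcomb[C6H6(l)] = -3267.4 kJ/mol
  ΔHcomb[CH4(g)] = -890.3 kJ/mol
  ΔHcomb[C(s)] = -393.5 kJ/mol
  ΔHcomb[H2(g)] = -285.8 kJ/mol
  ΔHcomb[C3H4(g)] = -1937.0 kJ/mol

ΔH = -122.2 kJ/mol

With combustion enthalpies, reactants minus products:
= [2·(-890.3) + 4·(-393.5) + 2·(-1937.0)] − [2·(-285.8) + 2·(-3267.4)]
= -122.2 kJ/mol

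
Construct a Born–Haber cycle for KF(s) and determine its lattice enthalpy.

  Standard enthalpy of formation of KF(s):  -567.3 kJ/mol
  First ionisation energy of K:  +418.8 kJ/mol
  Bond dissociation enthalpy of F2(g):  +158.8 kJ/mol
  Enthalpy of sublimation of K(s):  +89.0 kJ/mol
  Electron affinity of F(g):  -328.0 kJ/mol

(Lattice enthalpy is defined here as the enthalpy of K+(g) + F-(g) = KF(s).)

ΔHf° = 1·ΔHsub + 1·(ΣIE) + 1/2·D(F2) + 1·EA + U
-567.3 = 1·(+89.0) + 1·(+418.8) + 1/2·(+158.8) + 1·(-328.0) + U
U = -567.3 − (+259.2) = -826.5 kJ/mol

U = -826.5 kJ/mol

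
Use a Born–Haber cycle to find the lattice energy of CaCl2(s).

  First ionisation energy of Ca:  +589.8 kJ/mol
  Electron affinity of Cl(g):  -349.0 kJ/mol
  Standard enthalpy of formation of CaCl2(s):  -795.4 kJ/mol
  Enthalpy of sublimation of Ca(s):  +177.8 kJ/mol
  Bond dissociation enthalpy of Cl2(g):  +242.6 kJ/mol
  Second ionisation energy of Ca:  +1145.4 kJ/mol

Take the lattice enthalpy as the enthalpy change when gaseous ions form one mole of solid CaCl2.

ΔHf° = 1·ΔHsub + 1·(ΣIE) + 1·D(Cl2) + 2·EA + U
-795.4 = 1·(+177.8) + 1·(+1735.2) + 1·(+242.6) + 2·(-349.0) + U
U = -795.4 − (+1457.6) = -2253.0 kJ/mol

U = -2253.0 kJ/mol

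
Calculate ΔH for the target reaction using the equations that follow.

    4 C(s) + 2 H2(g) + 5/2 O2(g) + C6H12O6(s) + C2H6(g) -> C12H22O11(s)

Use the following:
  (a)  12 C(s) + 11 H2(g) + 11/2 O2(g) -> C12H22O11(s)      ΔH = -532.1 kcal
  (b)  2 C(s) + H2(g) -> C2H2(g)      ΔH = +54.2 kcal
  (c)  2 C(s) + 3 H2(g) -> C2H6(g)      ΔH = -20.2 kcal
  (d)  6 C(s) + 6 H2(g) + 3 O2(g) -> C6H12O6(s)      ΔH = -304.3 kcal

(a) as written (C12H22O11(s) already on the product side): -532.1 kcal
(b): not needed (C2H2(g) appears nowhere else).
(c) reversed (reverse to put C2H6(g) on the reactant side): +20.2 kcal
(d) reversed (reverse to put C6H12O6(s) on the reactant side): +304.3 kcal
ΔH = (-532.1) + (+20.2) + (+304.3) = -207.6 kcal

ΔH = -207.6 kcal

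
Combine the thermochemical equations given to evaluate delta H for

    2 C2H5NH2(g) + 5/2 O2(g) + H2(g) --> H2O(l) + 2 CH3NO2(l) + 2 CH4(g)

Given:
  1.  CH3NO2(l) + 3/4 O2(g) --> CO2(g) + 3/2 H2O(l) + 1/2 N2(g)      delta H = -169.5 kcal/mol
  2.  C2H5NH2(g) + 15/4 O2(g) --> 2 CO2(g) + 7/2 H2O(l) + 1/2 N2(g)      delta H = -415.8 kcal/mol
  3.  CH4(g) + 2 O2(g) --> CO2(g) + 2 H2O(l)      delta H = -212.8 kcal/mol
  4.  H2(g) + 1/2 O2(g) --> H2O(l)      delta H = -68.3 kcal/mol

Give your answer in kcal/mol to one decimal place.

eq. 1 reversed and × 2: (-2)·(-169.5) = +339.0 kcal/mol
eq. 2 × 2: (2)·(-415.8) = -831.6 kcal/mol
eq. 3 reversed and × 2: (-2)·(-212.8) = +425.6 kcal/mol
eq. 4 as written: -68.3 kcal/mol
Since enthalpy is a state function, delta H = (+339.0) + (-831.6) + (+425.6) + (-68.3) = -135.3 kcal/mol

delta H = -135.3 kcal/mol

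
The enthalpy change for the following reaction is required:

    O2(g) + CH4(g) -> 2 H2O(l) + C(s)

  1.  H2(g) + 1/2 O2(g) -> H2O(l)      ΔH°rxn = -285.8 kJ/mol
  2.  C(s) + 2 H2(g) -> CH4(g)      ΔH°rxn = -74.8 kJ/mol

eq. 1 × 2: (2)·(-285.8) = -571.6 kJ/mol
eq. 2 reversed: +74.8 kJ/mol
Combining the equations, ΔH°rxn = (2)·(-285.8) + (-1)·(-74.8) = -496.8 kJ/mol

ΔH°rxn = -496.8 kJ/mol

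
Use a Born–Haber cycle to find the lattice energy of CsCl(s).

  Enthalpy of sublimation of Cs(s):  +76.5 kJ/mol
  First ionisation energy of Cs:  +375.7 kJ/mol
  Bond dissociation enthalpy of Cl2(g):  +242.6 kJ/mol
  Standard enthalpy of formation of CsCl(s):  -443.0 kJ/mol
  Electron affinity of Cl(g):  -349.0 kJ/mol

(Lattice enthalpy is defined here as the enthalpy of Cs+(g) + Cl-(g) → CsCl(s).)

ΔHf° = 1·ΔHsub + 1·(ΣIE) + 1/2·D(Cl2) + 1·EA + U
-443.0 = 1·(+76.5) + 1·(+375.7) + 1/2·(+242.6) + 1·(-349.0) + U
U = -443.0 − (+224.5) = -667.5 kJ/mol

U = -667.5 kJ/mol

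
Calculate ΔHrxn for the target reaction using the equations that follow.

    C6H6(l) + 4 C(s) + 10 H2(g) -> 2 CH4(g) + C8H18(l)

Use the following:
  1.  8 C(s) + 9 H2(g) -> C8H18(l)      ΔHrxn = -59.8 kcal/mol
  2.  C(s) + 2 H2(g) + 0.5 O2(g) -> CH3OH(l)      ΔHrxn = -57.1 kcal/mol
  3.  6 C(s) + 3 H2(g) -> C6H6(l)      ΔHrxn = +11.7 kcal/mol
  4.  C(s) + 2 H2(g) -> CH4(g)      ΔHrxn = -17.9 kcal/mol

ΔHrxn = -107.3 kcal/mol

eq. 1 as written: -59.8 kcal/mol
eq. 2: not needed.
eq. 3 reversed: -11.7 kcal/mol
eq. 4 × 2: (2)·(-17.9) = -35.8 kcal/mol
ΔHrxn = (-59.8) + (-11.7) + (-35.8) = -107.3 kcal/mol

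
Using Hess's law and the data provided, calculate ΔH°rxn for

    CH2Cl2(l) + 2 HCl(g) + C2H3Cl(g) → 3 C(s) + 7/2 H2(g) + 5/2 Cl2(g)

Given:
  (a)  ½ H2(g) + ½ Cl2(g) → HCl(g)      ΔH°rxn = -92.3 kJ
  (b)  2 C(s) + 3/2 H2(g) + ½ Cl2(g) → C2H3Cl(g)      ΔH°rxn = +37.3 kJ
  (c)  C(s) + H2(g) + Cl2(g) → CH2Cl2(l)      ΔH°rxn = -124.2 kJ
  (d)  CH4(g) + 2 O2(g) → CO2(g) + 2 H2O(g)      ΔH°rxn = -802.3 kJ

ΔH°rxn = 271.5 kJ

(a) reversed and × 2 (reverse to put HCl(g) on the reactant side; ×2 to match 2 HCl(g) in the target): (-2)·(-92.3) = +184.6 kJ
(b) reversed (reverse to put C2H3Cl(g) on the reactant side): -37.3 kJ
(c) reversed (reverse to put CH2Cl2(l) on the reactant side): +124.2 kJ
(d): not needed (O2(g) appears nowhere else).
By Hess's law, ΔH°rxn = (-2)·(-92.3) + (-1)·(+37.3) + (-1)·(-124.2) = 271.5 kJ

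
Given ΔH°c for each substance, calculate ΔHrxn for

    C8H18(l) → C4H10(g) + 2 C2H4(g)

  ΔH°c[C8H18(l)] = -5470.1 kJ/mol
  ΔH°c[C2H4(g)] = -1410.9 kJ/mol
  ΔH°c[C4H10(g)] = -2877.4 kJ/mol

ΔHrxn = 229.1 kJ/mol

With combustion enthalpies, reactants minus products:
= [1·(-5470.1)] − [1·(-2877.4) + 2·(-1410.9)]
= 229.1 kJ/mol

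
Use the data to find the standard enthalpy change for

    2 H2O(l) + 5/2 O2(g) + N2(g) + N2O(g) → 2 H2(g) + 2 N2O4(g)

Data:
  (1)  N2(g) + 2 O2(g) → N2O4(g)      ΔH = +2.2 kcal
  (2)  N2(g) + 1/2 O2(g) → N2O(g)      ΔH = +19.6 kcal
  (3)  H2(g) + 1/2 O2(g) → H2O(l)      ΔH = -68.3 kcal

ΔH = 121.4 kcal

(1) × 2: (2)·(+2.2) = +4.4 kcal
(2) reversed: -19.6 kcal
(3) reversed and × 2: (-2)·(-68.3) = +136.6 kcal
Combining the equations, ΔH = (2)·(+2.2) + (-1)·(+19.6) + (-2)·(-68.3) = 121.4 kcal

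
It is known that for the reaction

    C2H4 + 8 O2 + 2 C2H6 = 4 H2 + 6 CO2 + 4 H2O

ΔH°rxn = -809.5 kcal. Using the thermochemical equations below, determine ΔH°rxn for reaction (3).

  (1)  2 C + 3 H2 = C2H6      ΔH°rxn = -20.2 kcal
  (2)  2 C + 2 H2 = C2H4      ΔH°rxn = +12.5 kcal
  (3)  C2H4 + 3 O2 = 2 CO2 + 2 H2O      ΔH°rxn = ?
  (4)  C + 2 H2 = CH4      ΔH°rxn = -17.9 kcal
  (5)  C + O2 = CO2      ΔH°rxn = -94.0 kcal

ΔH°rxn = -337.2 kcal

(1) reversed and × 2: (-2)·(-20.2) = +40.4 kcal
(2) as written: +12.5 kcal
(3) × 2: contributes 2·x
(4): not needed.
(5) × 2: (2)·(-94.0) = -188.0 kcal
-809.5 = (+40.4) + (+12.5) + (-188.0) + 2·x
x = (-809.5 − (-135.1)) / (2) = -337.2 kcal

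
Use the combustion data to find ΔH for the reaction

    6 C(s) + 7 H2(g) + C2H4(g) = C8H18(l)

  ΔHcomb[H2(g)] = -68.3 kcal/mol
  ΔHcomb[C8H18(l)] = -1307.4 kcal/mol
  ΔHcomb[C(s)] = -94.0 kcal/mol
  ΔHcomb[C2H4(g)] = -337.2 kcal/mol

ΔH = -71.9 kcal/mol

With combustion enthalpies, reactants minus products:
= [6·(-94.0) + 7·(-68.3) + 1·(-337.2)] − [1·(-1307.4)]
= -71.9 kcal/mol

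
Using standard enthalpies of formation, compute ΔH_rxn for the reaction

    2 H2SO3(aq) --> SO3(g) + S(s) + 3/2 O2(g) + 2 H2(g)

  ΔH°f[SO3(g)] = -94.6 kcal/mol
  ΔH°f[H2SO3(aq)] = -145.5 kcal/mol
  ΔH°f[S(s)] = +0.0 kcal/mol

Products: 1·(-94.6) + 1·(+0.0) + 3/2·(+0.0) + 2·(+0.0) = -94.6
Reactants: 2·(-145.5) = -291.0
ΔH_rxn = (-94.6) − (-291.0) = 196.4 kcal/mol

ΔH_rxn = 196.4 kcal/mol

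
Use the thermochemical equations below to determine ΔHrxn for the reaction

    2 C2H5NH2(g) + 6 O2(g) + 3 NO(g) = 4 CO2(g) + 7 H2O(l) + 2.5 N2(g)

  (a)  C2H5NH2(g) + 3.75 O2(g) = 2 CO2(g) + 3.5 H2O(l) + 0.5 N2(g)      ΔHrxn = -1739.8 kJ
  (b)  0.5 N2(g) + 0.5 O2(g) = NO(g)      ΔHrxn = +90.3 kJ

ΔHrxn = -3750.5 kJ

(a) × 2: (2)·(-1739.8) = -3479.6 kJ
(b) reversed and × 3: (-3)·(+90.3) = -270.9 kJ
ΔHrxn = (2)·(-1739.8) + (-3)·(+90.3) = -3750.5 kJ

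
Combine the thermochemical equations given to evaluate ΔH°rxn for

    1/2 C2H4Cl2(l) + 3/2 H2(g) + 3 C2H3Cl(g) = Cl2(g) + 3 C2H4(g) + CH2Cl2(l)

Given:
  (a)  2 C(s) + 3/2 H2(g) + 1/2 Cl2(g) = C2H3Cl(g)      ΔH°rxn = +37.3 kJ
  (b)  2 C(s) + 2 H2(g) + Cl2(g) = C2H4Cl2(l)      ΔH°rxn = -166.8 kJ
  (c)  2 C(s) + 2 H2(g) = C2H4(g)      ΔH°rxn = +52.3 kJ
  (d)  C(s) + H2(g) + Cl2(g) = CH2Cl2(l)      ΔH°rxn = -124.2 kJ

(a) reversed and × 3 (C2H3Cl(g) must end up as a reactant; ×3 to match 3 C2H3Cl(g) in the target): (-3)·(+37.3) = -111.9 kJ
(b) reversed and × 1/2 (reverse to put C2H4Cl2(l) on the reactant side; scale by 1/2 for the 1/2 C2H4Cl2(l)): (-1/2)·(-166.8) = +83.4 kJ
(c) × 3 (scale by 3 for the 3 C2H4(g)): (3)·(+52.3) = +156.9 kJ
(d) as written (CH2Cl2(l) already on the product side): -124.2 kJ
Combining the equations, ΔH°rxn = (-111.9) + (+83.4) + (+156.9) + (-124.2) = 4.2 kJ

ΔH°rxn = 4.2 kJ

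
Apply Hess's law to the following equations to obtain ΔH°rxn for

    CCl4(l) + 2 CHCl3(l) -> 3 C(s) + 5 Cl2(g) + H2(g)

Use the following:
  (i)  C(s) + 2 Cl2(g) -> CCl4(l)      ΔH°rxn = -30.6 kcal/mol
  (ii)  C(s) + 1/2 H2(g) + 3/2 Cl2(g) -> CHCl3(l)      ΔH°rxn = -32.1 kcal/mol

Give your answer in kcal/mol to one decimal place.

ΔH°rxn = 94.8 kcal/mol

(i) reversed (CCl4(l) must end up as a reactant): +30.6 kcal/mol
(ii) reversed and × 2 (reverse to put CHCl3(l) on the reactant side; ×2 to match 2 CHCl3(l) in the target): (-2)·(-32.1) = +64.2 kcal/mol
Combining the equations, ΔH°rxn = (+30.6) + (+64.2) = 94.8 kcal/mol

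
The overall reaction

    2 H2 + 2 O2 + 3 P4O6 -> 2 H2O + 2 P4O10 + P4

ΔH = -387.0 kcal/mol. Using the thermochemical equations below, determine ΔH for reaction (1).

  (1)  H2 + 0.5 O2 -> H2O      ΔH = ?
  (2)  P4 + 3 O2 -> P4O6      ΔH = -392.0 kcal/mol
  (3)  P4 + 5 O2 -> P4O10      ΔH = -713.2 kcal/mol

ΔH = -68.3 kcal/mol

(1) × 2: contributes 2·x
(2) reversed and × 3: (-3)·(-392.0) = +1176.0 kcal/mol
(3) × 2: (2)·(-713.2) = -1426.4 kcal/mol
-387.0 = (+1176.0) + (-1426.4) + 2·x
x = (-387.0 − (-250.4)) / (2) = -68.3 kcal/mol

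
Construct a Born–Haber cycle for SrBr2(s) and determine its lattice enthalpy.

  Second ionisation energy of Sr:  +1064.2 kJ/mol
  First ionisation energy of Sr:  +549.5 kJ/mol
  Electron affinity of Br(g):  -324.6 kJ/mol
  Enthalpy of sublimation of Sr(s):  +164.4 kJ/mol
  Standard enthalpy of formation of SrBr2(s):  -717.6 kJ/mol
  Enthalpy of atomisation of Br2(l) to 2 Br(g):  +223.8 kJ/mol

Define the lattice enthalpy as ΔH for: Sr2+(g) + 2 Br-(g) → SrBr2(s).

ΔHf° = 1·ΔHsub + 1·(ΣIE) + 1·D(Br2) + 2·EA + U
-717.6 = 1·(+164.4) + 1·(+1613.7) + 1·(+223.8) + 2·(-324.6) + U
U = -717.6 − (+1352.7) = -2070.3 kJ/mol

U = -2070.3 kJ/mol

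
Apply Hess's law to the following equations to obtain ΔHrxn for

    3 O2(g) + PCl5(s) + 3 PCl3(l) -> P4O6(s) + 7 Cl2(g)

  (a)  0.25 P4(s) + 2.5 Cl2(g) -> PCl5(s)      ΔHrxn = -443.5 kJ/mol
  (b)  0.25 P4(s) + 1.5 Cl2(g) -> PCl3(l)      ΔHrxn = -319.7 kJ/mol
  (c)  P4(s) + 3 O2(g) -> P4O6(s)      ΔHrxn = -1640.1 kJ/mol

ΔHrxn = -237.5 kJ/mol

(a) reversed (reverse to put PCl5(s) on the reactant side): +443.5 kJ/mol
(b) reversed and × 3 (reverse to put PCl3(l) on the reactant side; ×3 to match 3 PCl3(l) in the target): (-3)·(-319.7) = +959.1 kJ/mol
(c) as written (P4O6(s) already on the product side): -1640.1 kJ/mol
Combining the equations, ΔHrxn = (+443.5) + (+959.1) + (-1640.1) = -237.5 kJ/mol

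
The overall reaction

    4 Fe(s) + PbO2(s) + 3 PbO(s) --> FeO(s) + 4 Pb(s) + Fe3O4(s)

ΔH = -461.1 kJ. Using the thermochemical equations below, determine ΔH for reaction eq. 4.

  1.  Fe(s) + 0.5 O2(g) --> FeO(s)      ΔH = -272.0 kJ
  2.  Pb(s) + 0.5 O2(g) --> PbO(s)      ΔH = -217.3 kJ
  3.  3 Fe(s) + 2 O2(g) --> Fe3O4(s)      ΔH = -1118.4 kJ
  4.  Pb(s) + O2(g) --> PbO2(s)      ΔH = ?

eq. 1 as written (FeO(s) already on the product side): -272.0 kJ
eq. 2 reversed and × 3 (reverse to put PbO(s) on the reactant side; ×3 to match 3 PbO(s) in the target): (-3)·(-217.3) = +651.9 kJ
eq. 3 as written (Fe3O4(s) already on the product side): -1118.4 kJ
eq. 4 reversed (reverse to put PbO2(s) on the reactant side): contributes −x
-461.1 = (-272.0) + (+651.9) + (-1118.4) − x
x = (-461.1 − (-738.5)) / (-1) = -277.4 kJ

ΔH = -277.4 kJ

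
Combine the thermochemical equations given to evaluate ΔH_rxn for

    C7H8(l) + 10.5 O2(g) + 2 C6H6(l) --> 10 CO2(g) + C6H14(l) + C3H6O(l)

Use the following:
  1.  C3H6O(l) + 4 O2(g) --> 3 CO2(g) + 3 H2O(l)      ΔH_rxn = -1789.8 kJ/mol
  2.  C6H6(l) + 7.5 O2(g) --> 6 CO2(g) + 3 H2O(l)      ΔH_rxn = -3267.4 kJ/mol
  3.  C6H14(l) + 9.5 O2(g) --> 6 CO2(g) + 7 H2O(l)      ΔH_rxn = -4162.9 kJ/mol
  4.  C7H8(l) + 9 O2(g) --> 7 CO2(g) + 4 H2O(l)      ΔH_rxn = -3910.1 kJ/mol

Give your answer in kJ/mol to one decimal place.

ΔH_rxn = -4492.2 kJ/mol

eq. 1 reversed (C3H6O(l) must end up as a product): +1789.8 kJ/mol
eq. 2 × 2 (scale by 2 for the 2 C6H6(l)): (2)·(-3267.4) = -6534.8 kJ/mol
eq. 3 reversed (C6H14(l) must end up as a product): +4162.9 kJ/mol
eq. 4 as written (C7H8(l) already on the reactant side): -3910.1 kJ/mol
Summing the manipulated equations, ΔH_rxn = (+1789.8) + (-6534.8) + (+4162.9) + (-3910.1) = -4492.2 kJ/mol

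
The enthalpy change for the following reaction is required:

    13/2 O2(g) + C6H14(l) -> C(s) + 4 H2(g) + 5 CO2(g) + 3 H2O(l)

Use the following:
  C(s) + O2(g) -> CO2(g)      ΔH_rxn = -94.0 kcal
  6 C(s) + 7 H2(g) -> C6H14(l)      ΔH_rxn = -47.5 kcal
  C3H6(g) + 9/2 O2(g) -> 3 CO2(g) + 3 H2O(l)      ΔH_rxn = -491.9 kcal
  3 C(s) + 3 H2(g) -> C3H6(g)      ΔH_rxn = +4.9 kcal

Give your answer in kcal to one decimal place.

ΔH_rxn = -627.5 kcal

equation 1 × 2: (2)·(-94.0) = -188.0 kcal
equation 2 reversed: +47.5 kcal
equation 3 as written: -491.9 kcal
equation 4 as written: +4.9 kcal
By Hess's law, ΔH_rxn = (-188.0) + (+47.5) + (-491.9) + (+4.9) = -627.5 kcal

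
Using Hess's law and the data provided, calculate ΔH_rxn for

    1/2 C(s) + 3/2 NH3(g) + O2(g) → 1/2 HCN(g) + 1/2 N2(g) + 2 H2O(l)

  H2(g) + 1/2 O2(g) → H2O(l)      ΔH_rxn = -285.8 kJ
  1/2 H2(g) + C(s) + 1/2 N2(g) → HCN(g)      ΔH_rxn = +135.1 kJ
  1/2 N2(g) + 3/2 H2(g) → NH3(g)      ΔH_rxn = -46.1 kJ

equation 1 × 2 (×2 to match 2 H2O(l) in the target): (2)·(-285.8) = -571.6 kJ
equation 2 × 1/2 (scale by 1/2 for the 1/2 HCN(g)): (1/2)·(+135.1) = +67.55 kJ
equation 3 reversed and × 3/2 (NH3(g) must end up as a reactant; ×3/2 to match 3/2 NH3(g) in the target): (-3/2)·(-46.1) = +69.15 kJ
ΔH_rxn = (-571.6) + (+67.55) + (+69.15) = -434.9 kJ

ΔH_rxn = -434.9 kJ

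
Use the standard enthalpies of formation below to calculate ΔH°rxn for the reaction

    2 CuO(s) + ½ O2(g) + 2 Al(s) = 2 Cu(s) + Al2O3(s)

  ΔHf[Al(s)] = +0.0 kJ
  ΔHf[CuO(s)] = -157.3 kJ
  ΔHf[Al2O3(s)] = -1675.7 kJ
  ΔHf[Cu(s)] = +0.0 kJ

ΔH°rxn = Σ nΔHf°(products) − Σ nΔHf°(reactants).
Products: 2·(+0.0) + 1·(-1675.7) = -1675.7
Reactants: 2·(-157.3) + 1/2·(+0.0) + 2·(+0.0) = -314.6
ΔH°rxn = (-1675.7) − (-314.6) = -1361.1 kJ

ΔH°rxn = -1361.1 kJ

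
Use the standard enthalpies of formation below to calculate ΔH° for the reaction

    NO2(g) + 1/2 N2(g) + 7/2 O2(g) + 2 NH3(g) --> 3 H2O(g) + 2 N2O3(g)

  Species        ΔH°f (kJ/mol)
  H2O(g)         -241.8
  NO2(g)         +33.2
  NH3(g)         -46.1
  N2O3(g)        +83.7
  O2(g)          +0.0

ΔH° = -499.0 kJ/mol

Products: 3·(-241.8) + 2·(+83.7) = -558.0
Reactants: 1·(+33.2) + 1/2·(+0.0) + 7/2·(+0.0) + 2·(-46.1) = -59.0
ΔH° = (-558.0) − (-59.0) = -499.0 kJ/mol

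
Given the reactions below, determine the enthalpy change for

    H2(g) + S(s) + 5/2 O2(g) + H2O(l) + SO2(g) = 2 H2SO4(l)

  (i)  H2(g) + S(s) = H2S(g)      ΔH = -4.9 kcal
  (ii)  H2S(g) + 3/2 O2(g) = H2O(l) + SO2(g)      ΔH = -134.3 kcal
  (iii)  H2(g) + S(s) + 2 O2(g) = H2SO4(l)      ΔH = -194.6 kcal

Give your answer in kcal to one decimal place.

(i) reversed: +4.9 kcal
(ii) reversed (H2O(l) must end up as a reactant): +134.3 kcal
(iii) × 2 (scale by 2 for the 2 H2SO4(l)): (2)·(-194.6) = -389.2 kcal
Combining the equations, ΔH = (+4.9) + (+134.3) + (-389.2) = -250.0 kcal

ΔH = -250.0 kcal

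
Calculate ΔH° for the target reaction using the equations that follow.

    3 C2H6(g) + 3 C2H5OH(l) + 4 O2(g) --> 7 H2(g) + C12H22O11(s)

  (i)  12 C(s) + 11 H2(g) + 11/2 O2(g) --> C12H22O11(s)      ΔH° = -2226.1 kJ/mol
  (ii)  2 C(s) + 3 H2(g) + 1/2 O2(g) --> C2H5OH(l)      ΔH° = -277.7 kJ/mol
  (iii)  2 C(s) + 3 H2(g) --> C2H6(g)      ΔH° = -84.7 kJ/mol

ΔH° = -1138.9 kJ/mol

(i) as written (C12H22O11(s) already on the product side): -2226.1 kJ/mol
(ii) reversed and × 3 (reverse to put C2H5OH(l) on the reactant side; scale by 3 for the 3 C2H5OH(l)): (-3)·(-277.7) = +833.1 kJ/mol
(iii) reversed and × 3 (C2H6(g) must end up as a reactant; ×3 to match 3 C2H6(g) in the target): (-3)·(-84.7) = +254.1 kJ/mol
Since enthalpy is a state function, ΔH° = (-2226.1) + (+833.1) + (+254.1) = -1138.9 kJ/mol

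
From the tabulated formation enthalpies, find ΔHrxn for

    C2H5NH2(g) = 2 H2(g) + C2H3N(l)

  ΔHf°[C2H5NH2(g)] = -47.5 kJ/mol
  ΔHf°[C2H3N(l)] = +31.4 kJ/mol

ΔHrxn = 78.9 kJ/mol

Products: 2·(+0.0) + 1·(+31.4) = +31.4
Reactants: 1·(-47.5) = -47.5
ΔHrxn = (+31.4) − (-47.5) = 78.9 kJ/mol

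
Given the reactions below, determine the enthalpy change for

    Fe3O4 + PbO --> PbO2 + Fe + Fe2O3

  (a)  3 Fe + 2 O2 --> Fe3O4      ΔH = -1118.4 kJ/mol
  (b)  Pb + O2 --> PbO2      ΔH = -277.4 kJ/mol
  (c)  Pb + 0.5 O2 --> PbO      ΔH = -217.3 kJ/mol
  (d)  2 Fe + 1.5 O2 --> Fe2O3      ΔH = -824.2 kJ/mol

(a) reversed: +1118.4 kJ/mol
(b) as written: -277.4 kJ/mol
(c) reversed: +217.3 kJ/mol
(d) as written: -824.2 kJ/mol
By Hess's law, ΔH = (-1)·(-1118.4) + (1)·(-277.4) + (-1)·(-217.3) + (1)·(-824.2) = 234.1 kJ/mol

ΔH = 234.1 kJ/mol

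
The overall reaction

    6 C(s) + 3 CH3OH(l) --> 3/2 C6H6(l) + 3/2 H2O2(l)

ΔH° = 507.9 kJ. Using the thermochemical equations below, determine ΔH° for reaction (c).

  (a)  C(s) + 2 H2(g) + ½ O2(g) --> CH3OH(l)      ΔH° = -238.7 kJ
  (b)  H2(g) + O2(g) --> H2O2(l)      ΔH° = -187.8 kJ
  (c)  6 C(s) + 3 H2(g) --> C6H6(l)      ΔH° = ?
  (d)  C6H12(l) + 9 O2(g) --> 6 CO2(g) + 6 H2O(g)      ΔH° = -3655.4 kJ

ΔH° = 49.0 kJ

(a) reversed and × 3: (-3)·(-238.7) = +716.1 kJ
(b) × 3/2: (3/2)·(-187.8) = -281.7 kJ
(c) × 3/2: contributes 3/2·x
(d): not needed.
+507.9 = (+716.1) + (-281.7) + 3/2·x
x = (+507.9 − (+434.4)) / (3/2) = 49.0 kJ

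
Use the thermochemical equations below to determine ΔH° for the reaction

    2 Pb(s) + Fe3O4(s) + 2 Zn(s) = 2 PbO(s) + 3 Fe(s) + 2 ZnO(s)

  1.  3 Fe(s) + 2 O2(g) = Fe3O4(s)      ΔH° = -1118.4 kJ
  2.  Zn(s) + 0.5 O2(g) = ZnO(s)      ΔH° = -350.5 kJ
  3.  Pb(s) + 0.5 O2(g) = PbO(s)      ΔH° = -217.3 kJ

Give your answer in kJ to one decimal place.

eq. 1 reversed (reverse to put Fe3O4(s) on the reactant side): +1118.4 kJ
eq. 2 × 2 (scale by 2 for the 2 ZnO(s)): (2)·(-350.5) = -701.0 kJ
eq. 3 × 2 (scale by 2 for the 2 PbO(s)): (2)·(-217.3) = -434.6 kJ
Combining the equations, ΔH° = (-1)·(-1118.4) + (2)·(-350.5) + (2)·(-217.3) = -17.2 kJ

ΔH° = -17.2 kJ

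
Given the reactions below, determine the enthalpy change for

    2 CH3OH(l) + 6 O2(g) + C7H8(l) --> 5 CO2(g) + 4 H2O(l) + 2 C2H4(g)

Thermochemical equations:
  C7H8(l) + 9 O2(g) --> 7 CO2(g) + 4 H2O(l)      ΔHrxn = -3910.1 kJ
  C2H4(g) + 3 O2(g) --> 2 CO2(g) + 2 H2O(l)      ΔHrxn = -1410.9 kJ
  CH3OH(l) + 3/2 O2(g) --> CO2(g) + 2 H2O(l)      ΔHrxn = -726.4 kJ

equation 1 as written (C7H8(l) already on the reactant side): -3910.1 kJ
equation 2 reversed and × 2 (C2H4(g) must end up as a product; scale by 2 for the 2 C2H4(g)): (-2)·(-1410.9) = +2821.8 kJ
equation 3 × 2 (×2 to match 2 CH3OH(l) in the target): (2)·(-726.4) = -1452.8 kJ
Combining the equations, ΔHrxn = (-3910.1) + (+2821.8) + (-1452.8) = -2541.1 kJ

ΔHrxn = -2541.1 kJ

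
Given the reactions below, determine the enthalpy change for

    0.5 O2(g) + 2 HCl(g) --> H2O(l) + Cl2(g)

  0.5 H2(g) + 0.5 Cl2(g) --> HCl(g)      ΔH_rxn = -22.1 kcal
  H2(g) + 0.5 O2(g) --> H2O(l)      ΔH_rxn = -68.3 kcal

ΔH_rxn = -24.1 kcal

equation 1 reversed and × 2: (-2)·(-22.1) = +44.2 kcal
equation 2 as written: -68.3 kcal
ΔH_rxn = (+44.2) + (-68.3) = -24.1 kcal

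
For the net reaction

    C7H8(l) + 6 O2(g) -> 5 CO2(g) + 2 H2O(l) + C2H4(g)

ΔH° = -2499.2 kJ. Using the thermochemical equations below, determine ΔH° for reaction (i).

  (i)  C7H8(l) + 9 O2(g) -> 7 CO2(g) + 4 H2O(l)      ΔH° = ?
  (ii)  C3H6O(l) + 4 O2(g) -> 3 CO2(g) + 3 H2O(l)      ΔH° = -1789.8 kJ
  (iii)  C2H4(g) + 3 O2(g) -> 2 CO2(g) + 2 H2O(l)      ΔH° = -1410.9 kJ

ΔH° = -3910.1 kJ

(i) as written (C7H8(l) already on the reactant side): contributes x
(ii): not needed (C3H6O(l) appears nowhere else).
(iii) reversed (reverse to put C2H4(g) on the product side): +1410.9 kJ
-2499.2 = (+1410.9) + x
x = (-2499.2 − (+1410.9)) / (1) = -3910.1 kJ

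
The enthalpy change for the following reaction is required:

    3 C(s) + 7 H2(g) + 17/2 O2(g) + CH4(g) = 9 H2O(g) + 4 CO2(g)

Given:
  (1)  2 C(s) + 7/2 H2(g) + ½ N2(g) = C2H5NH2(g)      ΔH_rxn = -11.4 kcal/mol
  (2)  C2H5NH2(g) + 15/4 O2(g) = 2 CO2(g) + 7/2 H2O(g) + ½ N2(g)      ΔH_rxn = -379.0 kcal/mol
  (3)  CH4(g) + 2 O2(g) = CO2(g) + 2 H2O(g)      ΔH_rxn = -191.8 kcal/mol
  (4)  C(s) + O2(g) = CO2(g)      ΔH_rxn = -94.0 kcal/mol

ΔH_rxn = -878.6 kcal/mol

(1) × 2: (2)·(-11.4) = -22.8 kcal/mol
(2) × 2: (2)·(-379.0) = -758.0 kcal/mol
(3) as written: -191.8 kcal/mol
(4) reversed: +94.0 kcal/mol
ΔH_rxn = (-22.8) + (-758.0) + (-191.8) + (+94.0) = -878.6 kcal/mol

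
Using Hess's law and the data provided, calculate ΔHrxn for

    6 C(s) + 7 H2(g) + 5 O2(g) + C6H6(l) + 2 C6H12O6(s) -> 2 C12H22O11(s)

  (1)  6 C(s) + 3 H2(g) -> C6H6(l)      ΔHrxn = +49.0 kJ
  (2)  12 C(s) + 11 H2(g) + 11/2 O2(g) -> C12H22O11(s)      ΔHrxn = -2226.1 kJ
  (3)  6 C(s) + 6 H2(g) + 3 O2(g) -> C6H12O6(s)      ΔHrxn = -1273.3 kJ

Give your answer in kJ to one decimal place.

ΔHrxn = -1954.6 kJ

(1) reversed: -49.0 kJ
(2) × 2: (2)·(-2226.1) = -4452.2 kJ
(3) reversed and × 2: (-2)·(-1273.3) = +2546.6 kJ
Since enthalpy is a state function, ΔHrxn = (-1)·(+49.0) + (2)·(-2226.1) + (-2)·(-1273.3) = -1954.6 kJ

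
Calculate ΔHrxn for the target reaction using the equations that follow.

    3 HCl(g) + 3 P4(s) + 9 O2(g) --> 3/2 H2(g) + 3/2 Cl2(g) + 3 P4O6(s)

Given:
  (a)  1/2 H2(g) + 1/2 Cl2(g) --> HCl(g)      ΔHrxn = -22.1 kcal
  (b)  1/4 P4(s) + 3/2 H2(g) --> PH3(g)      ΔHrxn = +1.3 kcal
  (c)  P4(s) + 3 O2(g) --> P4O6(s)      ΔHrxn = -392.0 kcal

ΔHrxn = -1109.7 kcal

(a) reversed and × 3: (-3)·(-22.1) = +66.3 kcal
(b): not needed.
(c) × 3: (3)·(-392.0) = -1176.0 kcal
Summing the manipulated equations, ΔHrxn = (-3)·(-22.1) + (3)·(-392.0) = -1109.7 kcal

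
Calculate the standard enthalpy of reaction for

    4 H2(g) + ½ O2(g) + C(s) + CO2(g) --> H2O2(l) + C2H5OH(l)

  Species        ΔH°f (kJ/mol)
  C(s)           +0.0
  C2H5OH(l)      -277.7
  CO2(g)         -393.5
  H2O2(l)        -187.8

ΔH° = -72.0 kJ/mol

Products: 1·(-187.8) + 1·(-277.7) = -465.5
Reactants: 4·(+0.0) + 1/2·(+0.0) + 1·(+0.0) + 1·(-393.5) = -393.5
ΔH° = (-465.5) − (-393.5) = -72.0 kJ/mol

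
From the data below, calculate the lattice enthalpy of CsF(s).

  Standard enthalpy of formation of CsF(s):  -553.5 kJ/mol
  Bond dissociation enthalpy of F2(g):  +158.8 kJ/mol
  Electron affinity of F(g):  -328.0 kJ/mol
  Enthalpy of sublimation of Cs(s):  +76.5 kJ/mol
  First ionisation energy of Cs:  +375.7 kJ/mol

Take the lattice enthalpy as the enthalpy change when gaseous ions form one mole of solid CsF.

U = -757.1 kJ/mol

ΔHf° = 1·ΔHsub + 1·(ΣIE) + 1/2·D(F2) + 1·EA + U
-553.5 = 1·(+76.5) + 1·(+375.7) + 1/2·(+158.8) + 1·(-328.0) + U
U = -553.5 − (+203.6) = -757.1 kJ/mol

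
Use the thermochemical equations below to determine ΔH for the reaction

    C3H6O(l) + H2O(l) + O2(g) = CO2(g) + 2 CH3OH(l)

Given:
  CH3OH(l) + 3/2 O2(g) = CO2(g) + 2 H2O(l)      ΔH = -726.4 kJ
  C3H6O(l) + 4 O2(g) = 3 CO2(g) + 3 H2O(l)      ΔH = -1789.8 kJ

equation 1 reversed and × 2 (reverse to put CH3OH(l) on the product side; ×2 to match 2 CH3OH(l) in the target): (-2)·(-726.4) = +1452.8 kJ
equation 2 as written (C3H6O(l) already on the reactant side): -1789.8 kJ
ΔH = (+1452.8) + (-1789.8) = -337.0 kJ

ΔH = -337.0 kJ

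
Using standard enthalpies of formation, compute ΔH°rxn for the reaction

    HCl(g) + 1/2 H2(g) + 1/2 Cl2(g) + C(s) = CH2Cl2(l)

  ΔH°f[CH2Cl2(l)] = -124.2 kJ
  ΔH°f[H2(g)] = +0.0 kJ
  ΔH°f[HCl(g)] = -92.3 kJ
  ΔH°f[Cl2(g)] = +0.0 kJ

ΔH°rxn = -31.9 kJ

Products: 1·(-124.2) = -124.2
Reactants: 1·(-92.3) + 1/2·(+0.0) + 1/2·(+0.0) + 1·(+0.0) = -92.3
ΔH°rxn = (-124.2) − (-92.3) = -31.9 kJ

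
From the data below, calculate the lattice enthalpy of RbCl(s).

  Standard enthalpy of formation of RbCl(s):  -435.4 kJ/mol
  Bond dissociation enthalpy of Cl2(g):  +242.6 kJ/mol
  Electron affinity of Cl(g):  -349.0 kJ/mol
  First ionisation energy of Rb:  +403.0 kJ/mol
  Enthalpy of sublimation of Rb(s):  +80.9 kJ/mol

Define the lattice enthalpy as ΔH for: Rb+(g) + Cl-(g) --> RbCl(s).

U = -691.6 kJ/mol

ΔHf° = 1·ΔHsub + 1·(ΣIE) + 1/2·D(Cl2) + 1·EA + U
-435.4 = 1·(+80.9) + 1·(+403.0) + 1/2·(+242.6) + 1·(-349.0) + U
U = -435.4 − (+256.2) = -691.6 kJ/mol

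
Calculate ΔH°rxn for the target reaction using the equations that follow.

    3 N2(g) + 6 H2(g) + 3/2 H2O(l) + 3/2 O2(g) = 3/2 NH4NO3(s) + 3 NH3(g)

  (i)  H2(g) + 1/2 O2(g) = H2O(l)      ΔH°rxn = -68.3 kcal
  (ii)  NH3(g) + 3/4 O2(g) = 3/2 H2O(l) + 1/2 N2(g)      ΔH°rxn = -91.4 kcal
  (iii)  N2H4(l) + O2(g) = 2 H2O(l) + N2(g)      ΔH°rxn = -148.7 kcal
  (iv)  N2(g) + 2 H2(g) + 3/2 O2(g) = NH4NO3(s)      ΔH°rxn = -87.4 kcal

(i) × 3: (3)·(-68.3) = -204.9 kcal
(ii) reversed and × 3: (-3)·(-91.4) = +274.2 kcal
(iii): not needed.
(iv) × 3/2: (3/2)·(-87.4) = -131.1 kcal
By Hess's law, ΔH°rxn = (-204.9) + (+274.2) + (-131.1) = -61.8 kcal

ΔH°rxn = -61.8 kcal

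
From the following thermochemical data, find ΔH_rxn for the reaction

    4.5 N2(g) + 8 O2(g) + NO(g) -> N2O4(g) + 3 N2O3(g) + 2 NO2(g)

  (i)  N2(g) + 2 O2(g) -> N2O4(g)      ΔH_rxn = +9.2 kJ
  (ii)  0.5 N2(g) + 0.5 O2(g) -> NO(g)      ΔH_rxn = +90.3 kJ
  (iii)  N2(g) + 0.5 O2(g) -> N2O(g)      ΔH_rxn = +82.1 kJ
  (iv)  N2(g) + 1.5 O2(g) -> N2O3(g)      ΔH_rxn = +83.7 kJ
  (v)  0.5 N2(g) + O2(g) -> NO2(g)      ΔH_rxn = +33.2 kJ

(i) as written: +9.2 kJ
(ii) reversed: -90.3 kJ
(iii): not needed.
(iv) × 3: (3)·(+83.7) = +251.1 kJ
(v) × 2: (2)·(+33.2) = +66.4 kJ
ΔH_rxn = (1)·(+9.2) + (-1)·(+90.3) + (3)·(+83.7) + (2)·(+33.2) = 236.4 kJ

ΔH_rxn = 236.4 kJ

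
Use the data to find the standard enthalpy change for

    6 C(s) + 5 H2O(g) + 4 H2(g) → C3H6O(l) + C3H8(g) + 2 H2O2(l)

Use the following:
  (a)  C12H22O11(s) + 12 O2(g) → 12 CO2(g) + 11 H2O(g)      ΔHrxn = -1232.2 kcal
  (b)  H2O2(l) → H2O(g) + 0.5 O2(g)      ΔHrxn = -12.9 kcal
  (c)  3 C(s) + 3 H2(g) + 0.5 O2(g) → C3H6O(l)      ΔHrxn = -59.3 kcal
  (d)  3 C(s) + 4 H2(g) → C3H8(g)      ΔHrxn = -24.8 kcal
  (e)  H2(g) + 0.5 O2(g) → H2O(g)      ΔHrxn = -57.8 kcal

ΔHrxn = 115.1 kcal

(a): not needed (C12H22O11(s) appears nowhere else).
(b) reversed and × 2 (reverse to put H2O2(l) on the product side; scale by 2 for the 2 H2O2(l)): (-2)·(-12.9) = +25.8 kcal
(c) as written (C3H6O(l) already on the product side): -59.3 kcal
(d) as written (C3H8(g) already on the product side): -24.8 kcal
(e) reversed and × 3: (-3)·(-57.8) = +173.4 kcal
Summing the manipulated equations, ΔHrxn = (+25.8) + (-59.3) + (-24.8) + (+173.4) = 115.1 kcal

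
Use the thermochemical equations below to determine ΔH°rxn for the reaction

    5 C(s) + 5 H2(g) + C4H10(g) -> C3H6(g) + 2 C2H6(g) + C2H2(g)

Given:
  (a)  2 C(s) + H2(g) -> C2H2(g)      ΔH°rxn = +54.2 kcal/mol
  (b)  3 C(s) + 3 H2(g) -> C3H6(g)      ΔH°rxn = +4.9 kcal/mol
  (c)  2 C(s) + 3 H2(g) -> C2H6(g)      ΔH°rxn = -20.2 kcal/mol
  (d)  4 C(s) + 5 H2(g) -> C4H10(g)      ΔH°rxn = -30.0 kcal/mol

ΔH°rxn = 48.7 kcal/mol

(a) as written: +54.2 kcal/mol
(b) as written: +4.9 kcal/mol
(c) × 2: (2)·(-20.2) = -40.4 kcal/mol
(d) reversed: +30.0 kcal/mol
ΔH°rxn = (1)·(+54.2) + (1)·(+4.9) + (2)·(-20.2) + (-1)·(-30.0) = 48.7 kcal/mol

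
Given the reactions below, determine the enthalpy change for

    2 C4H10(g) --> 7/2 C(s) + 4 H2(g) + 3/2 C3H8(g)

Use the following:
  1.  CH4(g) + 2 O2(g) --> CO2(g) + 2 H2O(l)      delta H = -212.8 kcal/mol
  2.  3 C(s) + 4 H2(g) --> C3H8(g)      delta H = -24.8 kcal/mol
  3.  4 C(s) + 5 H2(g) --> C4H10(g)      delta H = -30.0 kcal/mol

delta H = 22.8 kcal/mol

eq. 1: not needed.
eq. 2 × 3/2: (3/2)·(-24.8) = -37.2 kcal/mol
eq. 3 reversed and × 2: (-2)·(-30.0) = +60.0 kcal/mol
delta H = (-37.2) + (+60.0) = 22.8 kcal/mol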